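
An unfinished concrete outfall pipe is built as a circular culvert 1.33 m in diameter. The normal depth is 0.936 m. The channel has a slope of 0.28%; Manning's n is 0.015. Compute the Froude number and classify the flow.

For a circular section of diameter D = 1.33 m at depth y = 0.936 m, the central angle is θ = 2 arccos(1 − 2y/D) = 3.981 rad. Then A = (D²/8)(θ − sin θ) = 1.045 m² and P = Dθ/2 = 2.647 m.
Hydraulic radius R = A/P = 1.045/2.647 = 0.3947 m.
V = (1/n) R^(2/3) √S = (1/0.015) × 0.3947^(2/3) × √0.0028 = 1.898 m/s. Hydraulic depth D_h = A/T = 1.045/1.215 = 0.8603 m.
Froude number Fr = V/√(g·D_h) = 1.898/√(9.81×0.8603) = 0.653, which is less than 1, so the flow is subcritical.

subcritical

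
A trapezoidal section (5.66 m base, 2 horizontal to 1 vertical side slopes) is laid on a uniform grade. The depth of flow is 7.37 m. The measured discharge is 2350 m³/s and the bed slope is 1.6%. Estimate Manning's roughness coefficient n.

With bottom width b = 5.66 m and side slope z = 2: A = (b + zy)y = (5.66 + 2×7.37)×7.37 = 150.3 m²; P = b + 2y√(1+z²) = 5.66 + 2×7.37×2.236 = 38.62 m.
Hydraulic radius R = A/P = 150.3/38.62 = 3.893 m.
Rearranging Manning's equation: n = (1/Q) A R^(2/3) S^(1/2) = (1/2350) × 150.3 × 3.893^(2/3) × √0.016 = 0.02.

n = 0.02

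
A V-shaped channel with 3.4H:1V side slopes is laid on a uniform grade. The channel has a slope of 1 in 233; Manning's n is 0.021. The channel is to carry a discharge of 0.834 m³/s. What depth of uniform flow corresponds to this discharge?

y_n = 0.463 m

Manning's equation rearranged: A R^(2/3) = nQ / (1·√S) = 0.021 × 0.834 / (√0.004292) = 0.2673.
At y = 0.558 m: A R^(2/3) = 0.4397 — over.
At y = 0.406 m: A R^(2/3) = 0.1883 — short.
At y = 0.463 m: A R^(2/3) = 0.2673 — close enough.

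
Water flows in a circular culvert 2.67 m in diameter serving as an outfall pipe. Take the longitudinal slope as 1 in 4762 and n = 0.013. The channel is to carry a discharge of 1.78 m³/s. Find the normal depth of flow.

y_n = 1.13 m

Manning's equation rearranged: A R^(2/3) = nQ / (1·√S) = 0.013 × 1.78 / (√0.00021) = 1.597.
Trying y = 1.33 m: A R^(2/3) = 2.125 — over.
Trying y = 0.878 m: A R^(2/3) = 0.999 — short.
Trying y = 1.13 m: A R^(2/3) = 1.597 — ≈ 1.597.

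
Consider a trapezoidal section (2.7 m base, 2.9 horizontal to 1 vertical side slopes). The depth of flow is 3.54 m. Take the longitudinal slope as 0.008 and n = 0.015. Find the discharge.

With bottom width b = 2.7 m and side slope z = 2.9: A = (b + zy)y = (2.7 + 2.9×3.54)×3.54 = 45.9 m²; P = b + 2y√(1+z²) = 2.7 + 2×3.54×3.068 = 24.42 m.
Hydraulic radius R = A/P = 45.9/24.42 = 1.88 m.
Manning's equation: Q = (1/n) A R^(2/3) S^(1/2) = (1/0.015) × 45.9 × 1.88^(2/3) × 0.008^(1/2) = 417 m³/s.

Q = 417 m³/s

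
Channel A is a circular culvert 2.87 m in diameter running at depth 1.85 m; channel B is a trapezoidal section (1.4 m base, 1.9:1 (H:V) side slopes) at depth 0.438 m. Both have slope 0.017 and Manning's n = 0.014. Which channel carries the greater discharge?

Channel A: For a circular section of diameter D = 2.87 m at depth y = 1.85 m, the central angle is θ = 2 arccos(1 − 2y/D) = 3.728 rad. Then A = (D²/8)(θ − sin θ) = 4.409 m² and P = Dθ/2 = 5.35 m. Hydraulic radius R = A/P = 4.409/5.35 = 0.8241 m. Q_A = (1/0.014)·4.409·0.8241^(2/3)·√0.017 = 36.09 m³/s.
Channel B: With bottom width b = 1.4 m and side slope z = 1.9: A = (b + zy)y = (1.4 + 1.9×0.438)×0.438 = 0.9777 m²; P = b + 2y√(1+z²) = 1.4 + 2×0.438×2.147 = 3.281 m. Hydraulic radius R = A/P = 0.9777/3.281 = 0.298 m. Q_B = (1/0.014)·0.9777·0.298^(2/3)·√0.017 = 4.062 m³/s.
Q_A = 36.09 m³/s vs Q_B = 4.062 m³/s, so channel A carries more.

channel A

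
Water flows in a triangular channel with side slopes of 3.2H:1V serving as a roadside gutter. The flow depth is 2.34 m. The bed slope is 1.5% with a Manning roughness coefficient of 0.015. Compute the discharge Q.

Q = 154 m³/s

For a triangular section with side slope z = 3.2: A = zy² = 3.2×2.34² = 17.52 m²; P = 2y√(1+z²) = 2×2.34×3.353 = 15.69 m.
Hydraulic radius R = A/P = 17.52/15.69 = 1.117 m.
Manning's equation: Q = (1/n) A R^(2/3) S^(1/2) = (1/0.015) × 17.52 × 1.117^(2/3) × 0.015^(1/2) = 154 m³/s.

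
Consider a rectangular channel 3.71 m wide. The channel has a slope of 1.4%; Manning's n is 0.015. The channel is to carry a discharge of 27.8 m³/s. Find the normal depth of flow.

y_n = 1.18 m

Manning's equation rearranged: A R^(2/3) = nQ / (1·√S) = 0.015 × 27.8 / (√0.014) = 3.524.
At y = 0.973 m: A R^(2/3) = 2.676 — too small.
At y = 1.49 m: A R^(2/3) = 4.868 — too large.
At y = 1.18 m: A R^(2/3) = 3.521 — ≈ 3.524.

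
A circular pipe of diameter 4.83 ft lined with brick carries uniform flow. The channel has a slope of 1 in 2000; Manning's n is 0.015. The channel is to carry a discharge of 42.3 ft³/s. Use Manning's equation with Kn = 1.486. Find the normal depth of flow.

Manning's equation rearranged: A R^(2/3) = nQ / (1.486·√S) = 0.015 × 42.3 / (1.486 × √0.0005) = 19.1.
Trying y = 4.49 ft: A R^(2/3) = 22.34 — high.
Trying y = 2.82 ft: A R^(2/3) = 13.38 — low.
Trying y = 3.65 ft: A R^(2/3) = 19.11 — matches.

y_n = 3.65 ft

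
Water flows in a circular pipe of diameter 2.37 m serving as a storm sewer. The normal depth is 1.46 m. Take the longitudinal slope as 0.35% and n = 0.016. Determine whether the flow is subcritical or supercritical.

subcritical

For a circular section of diameter D = 2.37 m at depth y = 1.46 m, the central angle is θ = 2 arccos(1 − 2y/D) = 3.61 rad. Then A = (D²/8)(θ − sin θ) = 2.852 m² and P = Dθ/2 = 4.278 m.
Hydraulic radius R = A/P = 2.852/4.278 = 0.6666 m.
V = (1/n) R^(2/3) √S = (1/0.016) × 0.6666^(2/3) × √0.0035 = 2.822 m/s. Hydraulic depth D_h = A/T = 2.852/2.305 = 1.237 m.
Froude number Fr = V/√(g·D_h) = 2.822/√(9.81×1.237) = 0.81, which is less than 1, so the flow is subcritical.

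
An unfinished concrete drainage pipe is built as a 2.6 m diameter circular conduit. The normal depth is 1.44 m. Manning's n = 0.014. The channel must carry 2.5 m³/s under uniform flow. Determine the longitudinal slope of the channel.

S = 0.00022

For a circular section of diameter D = 2.6 m at depth y = 1.44 m, the central angle is θ = 2 arccos(1 − 2y/D) = 3.357 rad. Then A = (D²/8)(θ − sin θ) = 3.018 m² and P = Dθ/2 = 4.365 m.
Hydraulic radius R = A/P = 3.018/4.365 = 0.6915 m.
From Manning's equation, S = [nQ / (1 A R^(2/3))]² = [0.014 × 2.5 / (1 × 3.018 × 0.6915^(2/3))]² = 0.00022.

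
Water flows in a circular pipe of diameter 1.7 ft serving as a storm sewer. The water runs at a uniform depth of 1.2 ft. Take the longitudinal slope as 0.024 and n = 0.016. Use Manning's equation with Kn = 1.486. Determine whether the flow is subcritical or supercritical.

supercritical

For a circular section of diameter D = 1.7 ft at depth y = 1.2 ft, the central angle is θ = 2 arccos(1 − 2y/D) = 3.99 rad. Then A = (D²/8)(θ − sin θ) = 1.713 ft² and P = Dθ/2 = 3.392 ft.
Hydraulic radius R = A/P = 1.713/3.392 = 0.5049 ft.
V = (1.486/n) R^(2/3) √S = (1.486/0.016) × 0.5049^(2/3) × √0.024 = 9.123 ft/s. Hydraulic depth D_h = A/T = 1.713/1.549 = 1.105 ft.
Froude number Fr = V/√(g·D_h) = 9.123/√(32.2×1.105) = 1.53, which is greater than 1, so the flow is supercritical.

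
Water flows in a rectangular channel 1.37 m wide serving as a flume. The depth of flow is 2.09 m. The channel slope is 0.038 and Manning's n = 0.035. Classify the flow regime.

subcritical

Flow area A = b·y = 1.37 × 2.09 = 2.863 m². Wetted perimeter P = b + 2y = 1.37 + 2×2.09 = 5.55 m.
Hydraulic radius R = A/P = 2.863/5.55 = 0.5159 m.
V = (1/n) R^(2/3) √S = (1/0.035) × 0.5159^(2/3) × √0.038 = 3.583 m/s. Hydraulic depth D_h = A/T = 2.863/1.37 = 2.09 m.
Froude number Fr = V/√(g·D_h) = 3.583/√(9.81×2.09) = 0.791, which is less than 1, so the flow is subcritical.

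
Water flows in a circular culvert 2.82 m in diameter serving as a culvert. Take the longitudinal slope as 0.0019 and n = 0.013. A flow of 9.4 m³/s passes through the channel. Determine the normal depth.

y_n = 1.52 m

Manning's equation rearranged: A R^(2/3) = nQ / (1·√S) = 0.013 × 9.4 / (√0.0019) = 2.803.
At y = 1.26 m: A R^(2/3) = 2.035 — low.
At y = 1.79 m: A R^(2/3) = 3.616 — high.
At y = 1.52 m: A R^(2/3) = 2.804 — ≈ 2.803.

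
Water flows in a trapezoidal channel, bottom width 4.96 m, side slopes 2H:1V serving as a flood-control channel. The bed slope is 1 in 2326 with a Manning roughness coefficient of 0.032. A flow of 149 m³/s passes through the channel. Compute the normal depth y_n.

Manning's equation rearranged: A R^(2/3) = nQ / (1·√S) = 0.032 × 149 / (√0.0004299) = 230.
Trying y = 6.94 m: A R^(2/3) = 309 — high.
Trying y = 5.47 m: A R^(2/3) = 179.1 — low.
Trying y = 6.11 m: A R^(2/3) = 230.4 — ≈ 230.

y_n = 6.11 m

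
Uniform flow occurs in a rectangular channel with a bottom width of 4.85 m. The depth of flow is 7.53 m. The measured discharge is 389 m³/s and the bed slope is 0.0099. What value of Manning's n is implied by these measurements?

n = 0.014

Flow area A = b·y = 4.85 × 7.53 = 36.52 m². Wetted perimeter P = b + 2y = 4.85 + 2×7.53 = 19.91 m.
Hydraulic radius R = A/P = 36.52/19.91 = 1.834 m.
Rearranging Manning's equation: n = (1/Q) A R^(2/3) S^(1/2) = (1/389) × 36.52 × 1.834^(2/3) × √0.0099 = 0.014.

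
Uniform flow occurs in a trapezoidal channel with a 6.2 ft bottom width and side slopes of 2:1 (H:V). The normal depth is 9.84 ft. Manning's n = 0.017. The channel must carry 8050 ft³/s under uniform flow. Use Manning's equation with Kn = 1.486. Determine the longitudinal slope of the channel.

With bottom width b = 6.2 ft and side slope z = 2: A = (b + zy)y = (6.2 + 2×9.84)×9.84 = 254.7 ft²; P = b + 2y√(1+z²) = 6.2 + 2×9.84×2.236 = 50.21 ft.
Hydraulic radius R = A/P = 254.7/50.21 = 5.072 ft.
From Manning's equation, S = [nQ / (1.486 A R^(2/3))]² = [0.017 × 8050 / (1.486 × 254.7 × 5.072^(2/3))]² = 0.015.

S = 0.015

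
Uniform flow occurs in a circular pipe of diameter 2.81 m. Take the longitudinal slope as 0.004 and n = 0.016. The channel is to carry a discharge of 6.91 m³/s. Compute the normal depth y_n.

y_n = 1.16 m

Manning's equation rearranged: A R^(2/3) = nQ / (1·√S) = 0.016 × 6.91 / (√0.004) = 1.748.
Trying y = 0.862 m: A R^(2/3) = 1.002 — too small.
Trying y = 1.16 m: A R^(2/3) = 1.749 — ≈ 1.748.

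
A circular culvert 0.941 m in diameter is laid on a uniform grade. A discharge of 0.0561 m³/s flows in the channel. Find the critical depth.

At critical depth, Q² T / (g A³) = 1, i.e. A³/T = Q²/g = 0.0561²/9.81 = 0.0003208.
Trying y = 0.102 m: A³/T = 0.0001155 — too small.
Trying y = 0.16 m: A³/T = 0.0006821 — too large.
Trying y = 0.132 m: A³/T = 0.0003199 — matches.

y_c = 0.132 m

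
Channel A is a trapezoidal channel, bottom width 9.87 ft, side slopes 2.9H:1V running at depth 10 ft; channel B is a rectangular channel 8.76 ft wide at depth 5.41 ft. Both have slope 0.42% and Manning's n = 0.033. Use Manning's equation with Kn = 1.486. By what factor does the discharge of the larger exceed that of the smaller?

Channel A: With bottom width b = 9.87 ft and side slope z = 2.9: A = (b + zy)y = (9.87 + 2.9×10)×10 = 388.7 ft²; P = b + 2y√(1+z²) = 9.87 + 2×10×3.068 = 71.22 ft. Hydraulic radius R = A/P = 388.7/71.22 = 5.458 ft. Q_A = (1.486/0.033)·388.7·5.458^(2/3)·√0.0042 = 3516 ft³/s.
Channel B: Flow area A = b·y = 8.76 × 5.41 = 47.39 ft². Wetted perimeter P = b + 2y = 8.76 + 2×5.41 = 19.58 ft. Hydraulic radius R = A/P = 47.39/19.58 = 2.42 ft. Q_B = (1.486/0.033)·47.39·2.42^(2/3)·√0.0042 = 249.3 ft³/s.
The larger discharge is 3516 ft³/s and the smaller is 249.3 ft³/s; the ratio is 14.1.

14.1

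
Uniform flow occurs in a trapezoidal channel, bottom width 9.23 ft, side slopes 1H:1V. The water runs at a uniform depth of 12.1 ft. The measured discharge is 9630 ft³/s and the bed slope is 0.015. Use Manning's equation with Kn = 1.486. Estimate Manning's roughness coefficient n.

With bottom width b = 9.23 ft and side slope z = 1: A = (b + zy)y = (9.23 + 1×12.1)×12.1 = 258.1 ft²; P = b + 2y√(1+z²) = 9.23 + 2×12.1×1.414 = 43.45 ft.
Hydraulic radius R = A/P = 258.1/43.45 = 5.939 ft.
Rearranging Manning's equation: n = (1.486/Q) A R^(2/3) S^(1/2) = (1.486/9630) × 258.1 × 5.939^(2/3) × √0.015 = 0.016.

n = 0.016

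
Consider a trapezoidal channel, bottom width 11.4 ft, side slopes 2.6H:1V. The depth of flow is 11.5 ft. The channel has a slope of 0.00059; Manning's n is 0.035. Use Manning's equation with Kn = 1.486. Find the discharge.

With bottom width b = 11.4 ft and side slope z = 2.6: A = (b + zy)y = (11.4 + 2.6×11.5)×11.5 = 475 ft²; P = b + 2y√(1+z²) = 11.4 + 2×11.5×2.786 = 75.47 ft.
Hydraulic radius R = A/P = 475/75.47 = 6.293 ft.
Manning's equation: Q = (1.486/n) A R^(2/3) S^(1/2) = (1.486/0.035) × 475 × 6.293^(2/3) × 0.00059^(1/2) = 1670 ft³/s.

Q = 1670 ft³/s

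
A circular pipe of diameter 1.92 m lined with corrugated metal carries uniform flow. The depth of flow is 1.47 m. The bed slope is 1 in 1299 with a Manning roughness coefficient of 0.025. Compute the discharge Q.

For a circular section of diameter D = 1.92 m at depth y = 1.47 m, the central angle is θ = 2 arccos(1 − 2y/D) = 4.262 rad. Then A = (D²/8)(θ − sin θ) = 2.379 m² and P = Dθ/2 = 4.091 m.
Hydraulic radius R = A/P = 2.379/4.091 = 0.5814 m.
Manning's equation: Q = (1/n) A R^(2/3) S^(1/2) = (1/0.025) × 2.379 × 0.5814^(2/3) × 0.0007698^(1/2) = 1.84 m³/s.

Q = 1.84 m³/s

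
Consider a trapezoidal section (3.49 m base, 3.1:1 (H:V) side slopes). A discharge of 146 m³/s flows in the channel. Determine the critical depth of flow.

At critical depth, Q² T / (g A³) = 1, i.e. A³/T = Q²/g = 146²/9.81 = 2173.
Trying y = 2.12 m: A³/T = 583.5 — low.
Trying y = 3.25 m: A³/T = 3625 — high.
Trying y = 2.89 m: A³/T = 2175 — ≈ 2173.

y_c = 2.89 m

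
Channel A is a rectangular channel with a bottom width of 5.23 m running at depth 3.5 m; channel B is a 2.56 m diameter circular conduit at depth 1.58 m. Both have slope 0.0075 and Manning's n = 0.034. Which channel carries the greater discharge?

Channel A: Flow area A = b·y = 5.23 × 3.5 = 18.3 m². Wetted perimeter P = b + 2y = 5.23 + 2×3.5 = 12.23 m. Hydraulic radius R = A/P = 18.3/12.23 = 1.497 m. Q_A = (1/0.034)·18.3·1.497^(2/3)·√0.0075 = 61.01 m³/s.
Channel B: For a circular section of diameter D = 2.56 m at depth y = 1.58 m, the central angle is θ = 2 arccos(1 − 2y/D) = 3.615 rad. Then A = (D²/8)(θ − sin θ) = 3.335 m² and P = Dθ/2 = 4.627 m. Hydraulic radius R = A/P = 3.335/4.627 = 0.7207 m. Q_B = (1/0.034)·3.335·0.7207^(2/3)·√0.0075 = 6.827 m³/s.
Q_A = 61.01 m³/s vs Q_B = 6.827 m³/s, so channel A carries more.

channel A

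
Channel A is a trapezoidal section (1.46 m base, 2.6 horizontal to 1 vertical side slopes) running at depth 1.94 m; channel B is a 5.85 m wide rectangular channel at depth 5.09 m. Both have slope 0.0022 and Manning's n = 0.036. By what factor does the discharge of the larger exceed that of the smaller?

Channel A: With bottom width b = 1.46 m and side slope z = 2.6: A = (b + zy)y = (1.46 + 2.6×1.94)×1.94 = 12.62 m²; P = b + 2y√(1+z²) = 1.46 + 2×1.94×2.786 = 12.27 m. Hydraulic radius R = A/P = 12.62/12.27 = 1.028 m. Q_A = (1/0.036)·12.62·1.028^(2/3)·√0.0022 = 16.75 m³/s.
Channel B: Flow area A = b·y = 5.85 × 5.09 = 29.78 m². Wetted perimeter P = b + 2y = 5.85 + 2×5.09 = 16.03 m. Hydraulic radius R = A/P = 29.78/16.03 = 1.858 m. Q_B = (1/0.036)·29.78·1.858^(2/3)·√0.0022 = 58.62 m³/s.
The larger discharge is 58.62 m³/s and the smaller is 16.75 m³/s; the ratio is 3.5.

3.5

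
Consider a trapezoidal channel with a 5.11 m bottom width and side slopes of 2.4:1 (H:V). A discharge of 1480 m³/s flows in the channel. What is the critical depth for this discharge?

y_c = 8.51 m

At critical depth, Q² T / (g A³) = 1, i.e. A³/T = Q²/g = 1480²/9.81 = 223300.
Try y = 6.31 m: A³/T = 58970 — too small.
Try y = 10 m: A³/T = 464500 — too large.
Try y = 8.51 m: A³/T = 223200 — ≈ 223300.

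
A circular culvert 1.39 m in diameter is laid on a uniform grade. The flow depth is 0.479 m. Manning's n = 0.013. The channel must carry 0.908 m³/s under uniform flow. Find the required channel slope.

S = 0.0038

For a circular section of diameter D = 1.39 m at depth y = 0.479 m, the central angle is θ = 2 arccos(1 − 2y/D) = 2.51 rad. Then A = (D²/8)(θ − sin θ) = 0.4634 m² and P = Dθ/2 = 1.744 m.
Hydraulic radius R = A/P = 0.4634/1.744 = 0.2657 m.
From Manning's equation, S = [nQ / (1 A R^(2/3))]² = [0.013 × 0.908 / (1 × 0.4634 × 0.2657^(2/3))]² = 0.0038.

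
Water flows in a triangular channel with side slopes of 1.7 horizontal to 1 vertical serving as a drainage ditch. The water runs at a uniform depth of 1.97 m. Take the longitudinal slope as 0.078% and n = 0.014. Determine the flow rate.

Q = 11.8 m³/s

For a triangular section with side slope z = 1.7: A = zy² = 1.7×1.97² = 6.598 m²; P = 2y√(1+z²) = 2×1.97×1.972 = 7.771 m.
Hydraulic radius R = A/P = 6.598/7.771 = 0.849 m.
Manning's equation: Q = (1/n) A R^(2/3) S^(1/2) = (1/0.014) × 6.598 × 0.849^(2/3) × 0.00078^(1/2) = 11.8 m³/s.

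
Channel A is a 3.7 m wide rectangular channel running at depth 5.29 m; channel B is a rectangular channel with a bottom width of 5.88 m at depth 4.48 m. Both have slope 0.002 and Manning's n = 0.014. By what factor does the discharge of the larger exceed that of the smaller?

1.6

Channel A: Flow area A = b·y = 3.7 × 5.29 = 19.57 m². Wetted perimeter P = b + 2y = 3.7 + 2×5.29 = 14.28 m. Hydraulic radius R = A/P = 19.57/14.28 = 1.371 m. Q_A = (1/0.014)·19.57·1.371^(2/3)·√0.002 = 77.15 m³/s.
Channel B: Flow area A = b·y = 5.88 × 4.48 = 26.34 m². Wetted perimeter P = b + 2y = 5.88 + 2×4.48 = 14.84 m. Hydraulic radius R = A/P = 26.34/14.84 = 1.775 m. Q_B = (1/0.014)·26.34·1.775^(2/3)·√0.002 = 123.4 m³/s.
The larger discharge is 123.4 m³/s and the smaller is 77.15 m³/s; the ratio is 1.6.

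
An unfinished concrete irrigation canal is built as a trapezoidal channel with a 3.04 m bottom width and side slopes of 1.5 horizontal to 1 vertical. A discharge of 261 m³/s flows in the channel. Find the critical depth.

y_c = 4.82 m

At critical depth, Q² T / (g A³) = 1, i.e. A³/T = Q²/g = 261²/9.81 = 6944.
Try y = 3.43 m: A³/T = 1660 — low.
Try y = 5.86 m: A³/T = 16160 — high.
Try y = 4.82 m: A³/T = 6931 — ≈ 6944.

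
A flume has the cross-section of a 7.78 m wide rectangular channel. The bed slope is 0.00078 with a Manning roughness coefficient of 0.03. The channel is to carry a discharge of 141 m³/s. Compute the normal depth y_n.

Manning's equation rearranged: A R^(2/3) = nQ / (1·√S) = 0.03 × 141 / (√0.00078) = 151.5.
At y = 7.94 m: A R^(2/3) = 117.1 — low.
At y = 12.5 m: A R^(2/3) = 200.8 — high.
At y = 9.83 m: A R^(2/3) = 151.5 — matches.

y_n = 9.83 m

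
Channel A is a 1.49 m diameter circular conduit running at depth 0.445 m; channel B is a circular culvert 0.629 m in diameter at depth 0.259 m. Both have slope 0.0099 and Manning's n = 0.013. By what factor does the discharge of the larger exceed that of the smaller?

5.45

Channel A: For a circular section of diameter D = 1.49 m at depth y = 0.445 m, the central angle is θ = 2 arccos(1 − 2y/D) = 2.313 rad. Then A = (D²/8)(θ − sin θ) = 0.4372 m² and P = Dθ/2 = 1.723 m. Hydraulic radius R = A/P = 0.4372/1.723 = 0.2538 m. Q_A = (1/0.013)·0.4372·0.2538^(2/3)·√0.0099 = 1.341 m³/s.
Channel B: For a circular section of diameter D = 0.629 m at depth y = 0.259 m, the central angle is θ = 2 arccos(1 − 2y/D) = 2.787 rad. Then A = (D²/8)(θ − sin θ) = 0.1206 m² and P = Dθ/2 = 0.8764 m. Hydraulic radius R = A/P = 0.1206/0.8764 = 0.1376 m. Q_B = (1/0.013)·0.1206·0.1376^(2/3)·√0.0099 = 0.2462 m³/s.
The larger discharge is 1.341 m³/s and the smaller is 0.2462 m³/s; the ratio is 5.45.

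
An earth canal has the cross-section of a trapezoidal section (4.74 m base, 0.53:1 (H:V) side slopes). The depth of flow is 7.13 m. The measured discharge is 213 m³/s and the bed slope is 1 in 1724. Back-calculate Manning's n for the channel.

n = 0.014

With bottom width b = 4.74 m and side slope z = 0.53: A = (b + zy)y = (4.74 + 0.53×7.13)×7.13 = 60.74 m²; P = b + 2y√(1+z²) = 4.74 + 2×7.13×1.132 = 20.88 m.
Hydraulic radius R = A/P = 60.74/20.88 = 2.909 m.
Rearranging Manning's equation: n = (1/Q) A R^(2/3) S^(1/2) = (1/213) × 60.74 × 2.909^(2/3) × √0.00058 = 0.014.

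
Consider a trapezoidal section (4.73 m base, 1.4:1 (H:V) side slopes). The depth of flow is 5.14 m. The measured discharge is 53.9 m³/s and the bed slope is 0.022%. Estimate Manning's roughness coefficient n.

With bottom width b = 4.73 m and side slope z = 1.4: A = (b + zy)y = (4.73 + 1.4×5.14)×5.14 = 61.3 m²; P = b + 2y√(1+z²) = 4.73 + 2×5.14×1.72 = 22.42 m.
Hydraulic radius R = A/P = 61.3/22.42 = 2.735 m.
Rearranging Manning's equation: n = (1/Q) A R^(2/3) S^(1/2) = (1/53.9) × 61.3 × 2.735^(2/3) × √0.00022 = 0.033.

n = 0.033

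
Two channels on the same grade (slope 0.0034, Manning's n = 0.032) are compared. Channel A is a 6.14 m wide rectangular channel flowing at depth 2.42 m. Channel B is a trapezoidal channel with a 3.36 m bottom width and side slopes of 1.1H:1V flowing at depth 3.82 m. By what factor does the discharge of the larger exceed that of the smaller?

2.49

Channel A: Flow area A = b·y = 6.14 × 2.42 = 14.86 m². Wetted perimeter P = b + 2y = 6.14 + 2×2.42 = 10.98 m. Hydraulic radius R = A/P = 14.86/10.98 = 1.353 m. Q_A = (1/0.032)·14.86·1.353^(2/3)·√0.0034 = 33.13 m³/s.
Channel B: With bottom width b = 3.36 m and side slope z = 1.1: A = (b + zy)y = (3.36 + 1.1×3.82)×3.82 = 28.89 m²; P = b + 2y√(1+z²) = 3.36 + 2×3.82×1.487 = 14.72 m. Hydraulic radius R = A/P = 28.89/14.72 = 1.963 m. Q_B = (1/0.032)·28.89·1.963^(2/3)·√0.0034 = 82.51 m³/s.
The larger discharge is 82.51 m³/s and the smaller is 33.13 m³/s; the ratio is 2.49.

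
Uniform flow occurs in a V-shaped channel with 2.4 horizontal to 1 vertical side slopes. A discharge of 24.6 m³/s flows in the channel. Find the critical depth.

At critical depth, Q² T / (g A³) = 1, i.e. A³/T = Q²/g = 24.6²/9.81 = 61.69.
Try y = 1.42 m: A³/T = 16.63 — short.
Try y = 2.35 m: A³/T = 206.4 — over.
Try y = 1.85 m: A³/T = 62.41 — close enough.

y_c = 1.85 m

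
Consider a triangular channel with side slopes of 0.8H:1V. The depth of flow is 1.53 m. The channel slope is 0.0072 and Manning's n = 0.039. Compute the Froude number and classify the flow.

For a triangular section with side slope z = 0.8: A = zy² = 0.8×1.53² = 1.873 m²; P = 2y√(1+z²) = 2×1.53×1.281 = 3.919 m.
Hydraulic radius R = A/P = 1.873/3.919 = 0.4779 m.
V = (1/n) R^(2/3) √S = (1/0.039) × 0.4779^(2/3) × √0.0072 = 1.33 m/s. Hydraulic depth D_h = A/T = 1.873/2.448 = 0.765 m.
Froude number Fr = V/√(g·D_h) = 1.33/√(9.81×0.765) = 0.485, which is less than 1, so the flow is subcritical.

subcritical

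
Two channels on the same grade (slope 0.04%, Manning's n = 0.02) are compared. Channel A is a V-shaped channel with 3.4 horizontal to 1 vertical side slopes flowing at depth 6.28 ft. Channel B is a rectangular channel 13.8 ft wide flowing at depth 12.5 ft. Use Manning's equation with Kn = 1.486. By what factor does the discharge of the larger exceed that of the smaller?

Channel A: For a triangular section with side slope z = 3.4: A = zy² = 3.4×6.28² = 134.1 ft²; P = 2y√(1+z²) = 2×6.28×3.544 = 44.51 ft. Hydraulic radius R = A/P = 134.1/44.51 = 3.012 ft. Q_A = (1.486/0.02)·134.1·3.012^(2/3)·√0.0004 = 415.6 ft³/s.
Channel B: Flow area A = b·y = 13.8 × 12.5 = 172.5 ft². Wetted perimeter P = b + 2y = 13.8 + 2×12.5 = 38.8 ft. Hydraulic radius R = A/P = 172.5/38.8 = 4.446 ft. Q_B = (1.486/0.02)·172.5·4.446^(2/3)·√0.0004 = 693.1 ft³/s.
The larger discharge is 693.1 ft³/s and the smaller is 415.6 ft³/s; the ratio is 1.67.

1.67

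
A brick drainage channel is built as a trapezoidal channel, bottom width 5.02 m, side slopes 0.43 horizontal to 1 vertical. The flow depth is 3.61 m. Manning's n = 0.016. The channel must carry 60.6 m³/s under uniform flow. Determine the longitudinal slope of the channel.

S = 0.00074

With bottom width b = 5.02 m and side slope z = 0.43: A = (b + zy)y = (5.02 + 0.43×3.61)×3.61 = 23.73 m²; P = b + 2y√(1+z²) = 5.02 + 2×3.61×1.089 = 12.88 m.
Hydraulic radius R = A/P = 23.73/12.88 = 1.842 m.
From Manning's equation, S = [nQ / (1 A R^(2/3))]² = [0.016 × 60.6 / (1 × 23.73 × 1.842^(2/3))]² = 0.00074.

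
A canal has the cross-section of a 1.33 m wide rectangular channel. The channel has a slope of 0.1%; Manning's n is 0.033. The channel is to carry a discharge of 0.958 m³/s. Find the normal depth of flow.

Manning's equation rearranged: A R^(2/3) = nQ / (1·√S) = 0.033 × 0.958 / (√0.001) = 0.9997.
Trying y = 1.07 m: A R^(2/3) = 0.7855 — short.
Trying y = 1.3 m: A R^(2/3) = 1 — close enough.

y_n = 1.3 m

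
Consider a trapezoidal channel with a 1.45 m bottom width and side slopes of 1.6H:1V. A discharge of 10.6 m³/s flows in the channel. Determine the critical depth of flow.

y_c = 1.17 m

At critical depth, Q² T / (g A³) = 1, i.e. A³/T = Q²/g = 10.6²/9.81 = 11.45.
Trying y = 1.01 m: A³/T = 6.342 — too small.
Trying y = 1.33 m: A³/T = 18.89 — too large.
Trying y = 1.17 m: A³/T = 11.3 — ≈ 11.45.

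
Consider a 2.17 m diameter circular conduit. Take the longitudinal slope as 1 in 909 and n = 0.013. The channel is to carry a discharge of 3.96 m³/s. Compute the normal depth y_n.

Manning's equation rearranged: A R^(2/3) = nQ / (1·√S) = 0.013 × 3.96 / (√0.0011) = 1.552.
At y = 1.59 m: A R^(2/3) = 2.182 — over.
At y = 0.933 m: A R^(2/3) = 0.9448 — short.
At y = 1.25 m: A R^(2/3) = 1.551 — ≈ 1.552.

y_n = 1.25 m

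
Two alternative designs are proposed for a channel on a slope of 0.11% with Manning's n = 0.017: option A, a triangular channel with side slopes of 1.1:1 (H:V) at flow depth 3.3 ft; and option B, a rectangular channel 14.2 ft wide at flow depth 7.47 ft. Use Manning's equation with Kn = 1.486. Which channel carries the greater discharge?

channel B

Channel A: For a triangular section with side slope z = 1.1: A = zy² = 1.1×3.3² = 11.98 ft²; P = 2y√(1+z²) = 2×3.3×1.487 = 9.812 ft. Hydraulic radius R = A/P = 11.98/9.812 = 1.221 ft. Q_A = (1.486/0.017)·11.98·1.221^(2/3)·√0.0011 = 39.67 ft³/s.
Channel B: Flow area A = b·y = 14.2 × 7.47 = 106.1 ft². Wetted perimeter P = b + 2y = 14.2 + 2×7.47 = 29.14 ft. Hydraulic radius R = A/P = 106.1/29.14 = 3.64 ft. Q_B = (1.486/0.017)·106.1·3.64^(2/3)·√0.0011 = 727.7 ft³/s.
Q_A = 39.67 ft³/s vs Q_B = 727.7 ft³/s, so channel B carries more.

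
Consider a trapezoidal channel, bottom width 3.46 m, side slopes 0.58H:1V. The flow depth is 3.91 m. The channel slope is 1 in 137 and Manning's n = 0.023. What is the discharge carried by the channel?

Q = 123 m³/s

With bottom width b = 3.46 m and side slope z = 0.58: A = (b + zy)y = (3.46 + 0.58×3.91)×3.91 = 22.4 m²; P = b + 2y√(1+z²) = 3.46 + 2×3.91×1.156 = 12.5 m.
Hydraulic radius R = A/P = 22.4/12.5 = 1.792 m.
Manning's equation: Q = (1/n) A R^(2/3) S^(1/2) = (1/0.023) × 22.4 × 1.792^(2/3) × 0.007299^(1/2) = 123 m³/s.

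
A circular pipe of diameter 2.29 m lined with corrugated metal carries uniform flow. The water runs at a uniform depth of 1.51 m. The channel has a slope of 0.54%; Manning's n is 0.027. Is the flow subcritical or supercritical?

subcritical

For a circular section of diameter D = 2.29 m at depth y = 1.51 m, the central angle is θ = 2 arccos(1 − 2y/D) = 3.79 rad. Then A = (D²/8)(θ − sin θ) = 2.881 m² and P = Dθ/2 = 4.34 m.
Hydraulic radius R = A/P = 2.881/4.34 = 0.6638 m.
V = (1/n) R^(2/3) √S = (1/0.027) × 0.6638^(2/3) × √0.0054 = 2.071 m/s. Hydraulic depth D_h = A/T = 2.881/2.171 = 1.327 m.
Froude number Fr = V/√(g·D_h) = 2.071/√(9.81×1.327) = 0.574, which is less than 1, so the flow is subcritical.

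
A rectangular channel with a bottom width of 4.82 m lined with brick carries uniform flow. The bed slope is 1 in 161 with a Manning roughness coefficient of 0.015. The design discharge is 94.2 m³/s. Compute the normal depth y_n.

y_n = 3.05 m

Manning's equation rearranged: A R^(2/3) = nQ / (1·√S) = 0.015 × 94.2 / (√0.006211) = 17.93.
Try y = 3.84 m: A R^(2/3) = 24.04 — over.
Try y = 2.7 m: A R^(2/3) = 15.29 — short.
Try y = 3.05 m: A R^(2/3) = 17.92 — ≈ 17.93.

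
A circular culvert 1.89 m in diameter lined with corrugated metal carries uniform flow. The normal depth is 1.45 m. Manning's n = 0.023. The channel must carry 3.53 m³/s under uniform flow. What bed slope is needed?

S = 0.0026

For a circular section of diameter D = 1.89 m at depth y = 1.45 m, the central angle is θ = 2 arccos(1 − 2y/D) = 4.269 rad. Then A = (D²/8)(θ − sin θ) = 2.31 m² and P = Dθ/2 = 4.034 m.
Hydraulic radius R = A/P = 2.31/4.034 = 0.5725 m.
From Manning's equation, S = [nQ / (1 A R^(2/3))]² = [0.023 × 3.53 / (1 × 2.31 × 0.5725^(2/3))]² = 0.0026.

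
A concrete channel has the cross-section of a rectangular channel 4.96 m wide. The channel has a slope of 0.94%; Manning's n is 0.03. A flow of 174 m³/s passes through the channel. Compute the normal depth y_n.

y_n = 7.21 m

Manning's equation rearranged: A R^(2/3) = nQ / (1·√S) = 0.03 × 174 / (√0.0094) = 53.84.
Try y = 6.22 m: A R^(2/3) = 45.19 — low.
Try y = 7.21 m: A R^(2/3) = 53.8 — ≈ 53.84.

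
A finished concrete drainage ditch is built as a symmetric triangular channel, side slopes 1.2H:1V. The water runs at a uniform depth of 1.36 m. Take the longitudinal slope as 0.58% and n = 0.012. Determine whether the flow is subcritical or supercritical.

For a triangular section with side slope z = 1.2: A = zy² = 1.2×1.36² = 2.22 m²; P = 2y√(1+z²) = 2×1.36×1.562 = 4.249 m.
Hydraulic radius R = A/P = 2.22/4.249 = 0.5224 m.
V = (1/n) R^(2/3) √S = (1/0.012) × 0.5224^(2/3) × √0.0058 = 4.117 m/s. Hydraulic depth D_h = A/T = 2.22/3.264 = 0.68 m.
Froude number Fr = V/√(g·D_h) = 4.117/√(9.81×0.68) = 1.59, which is greater than 1, so the flow is supercritical.

supercritical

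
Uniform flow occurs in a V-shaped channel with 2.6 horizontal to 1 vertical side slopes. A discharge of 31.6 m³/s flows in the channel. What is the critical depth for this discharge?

At critical depth, Q² T / (g A³) = 1, i.e. A³/T = Q²/g = 31.6²/9.81 = 101.8.
Try y = 2.24 m: A³/T = 190.6 — high.
Try y = 1.46 m: A³/T = 22.42 — low.
Try y = 1.98 m: A³/T = 102.9 — close enough.

y_c = 1.98 m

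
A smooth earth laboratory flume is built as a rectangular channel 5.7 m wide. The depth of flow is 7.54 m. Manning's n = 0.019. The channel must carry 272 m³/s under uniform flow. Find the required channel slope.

Flow area A = b·y = 5.7 × 7.54 = 42.98 m². Wetted perimeter P = b + 2y = 5.7 + 2×7.54 = 20.78 m.
Hydraulic radius R = A/P = 42.98/20.78 = 2.068 m.
From Manning's equation, S = [nQ / (1 A R^(2/3))]² = [0.019 × 272 / (1 × 42.98 × 2.068^(2/3))]² = 0.00549.

S = 0.00549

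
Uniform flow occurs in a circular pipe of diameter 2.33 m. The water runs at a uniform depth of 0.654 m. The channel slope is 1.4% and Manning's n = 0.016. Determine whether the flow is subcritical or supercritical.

For a circular section of diameter D = 2.33 m at depth y = 0.654 m, the central angle is θ = 2 arccos(1 − 2y/D) = 2.233 rad. Then A = (D²/8)(θ − sin θ) = 0.9807 m² and P = Dθ/2 = 2.602 m.
Hydraulic radius R = A/P = 0.9807/2.602 = 0.3769 m.
V = (1/n) R^(2/3) √S = (1/0.016) × 0.3769^(2/3) × √0.014 = 3.859 m/s. Hydraulic depth D_h = A/T = 0.9807/2.094 = 0.4683 m.
Froude number Fr = V/√(g·D_h) = 3.859/√(9.81×0.4683) = 1.8, which is greater than 1, so the flow is supercritical.

supercritical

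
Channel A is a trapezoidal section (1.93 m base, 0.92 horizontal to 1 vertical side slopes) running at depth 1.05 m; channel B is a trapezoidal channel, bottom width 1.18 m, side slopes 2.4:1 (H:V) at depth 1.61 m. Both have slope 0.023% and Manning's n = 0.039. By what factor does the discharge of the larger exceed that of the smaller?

3.24

Channel A: With bottom width b = 1.93 m and side slope z = 0.92: A = (b + zy)y = (1.93 + 0.92×1.05)×1.05 = 3.041 m²; P = b + 2y√(1+z²) = 1.93 + 2×1.05×1.359 = 4.784 m. Hydraulic radius R = A/P = 3.041/4.784 = 0.6357 m. Q_A = (1/0.039)·3.041·0.6357^(2/3)·√0.00023 = 0.8742 m³/s.
Channel B: With bottom width b = 1.18 m and side slope z = 2.4: A = (b + zy)y = (1.18 + 2.4×1.61)×1.61 = 8.121 m²; P = b + 2y√(1+z²) = 1.18 + 2×1.61×2.6 = 9.552 m. Hydraulic radius R = A/P = 8.121/9.552 = 0.8502 m. Q_B = (1/0.039)·8.121·0.8502^(2/3)·√0.00023 = 2.834 m³/s.
The larger discharge is 2.834 m³/s and the smaller is 0.8742 m³/s; the ratio is 3.24.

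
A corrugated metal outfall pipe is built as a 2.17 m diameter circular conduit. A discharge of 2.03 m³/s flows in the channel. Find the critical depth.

At critical depth, Q² T / (g A³) = 1, i.e. A³/T = Q²/g = 2.03²/9.81 = 0.4201.
Trying y = 0.802 m: A³/T = 0.9148 — over.
Trying y = 0.562 m: A³/T = 0.2308 — short.
Trying y = 0.656 m: A³/T = 0.4209 — close enough.

y_c = 0.656 m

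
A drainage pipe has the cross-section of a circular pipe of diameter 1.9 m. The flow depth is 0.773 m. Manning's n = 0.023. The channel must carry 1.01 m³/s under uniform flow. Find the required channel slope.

S = 0.0015

For a circular section of diameter D = 1.9 m at depth y = 0.773 m, the central angle is θ = 2 arccos(1 − 2y/D) = 2.767 rad. Then A = (D²/8)(θ − sin θ) = 1.083 m² and P = Dθ/2 = 2.628 m.
Hydraulic radius R = A/P = 1.083/2.628 = 0.4121 m.
From Manning's equation, S = [nQ / (1 A R^(2/3))]² = [0.023 × 1.01 / (1 × 1.083 × 0.4121^(2/3))]² = 0.0015.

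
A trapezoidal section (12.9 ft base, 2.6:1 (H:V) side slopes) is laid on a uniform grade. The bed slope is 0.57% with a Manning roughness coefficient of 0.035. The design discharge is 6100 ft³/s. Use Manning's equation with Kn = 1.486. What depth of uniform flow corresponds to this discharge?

Manning's equation rearranged: A R^(2/3) = nQ / (1.486·√S) = 0.035 × 6100 / (1.486 × √0.0057) = 1903.
At y = 8.3 ft: A R^(2/3) = 818.7 — low.
At y = 12.1 ft: A R^(2/3) = 1904 — close enough.

y_n = 12.1 ft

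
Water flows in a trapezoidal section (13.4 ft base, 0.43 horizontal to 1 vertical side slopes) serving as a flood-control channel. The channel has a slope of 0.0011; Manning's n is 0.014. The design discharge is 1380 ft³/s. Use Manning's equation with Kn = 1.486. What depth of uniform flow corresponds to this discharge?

Manning's equation rearranged: A R^(2/3) = nQ / (1.486·√S) = 0.014 × 1380 / (1.486 × √0.0011) = 392.
Trying y = 10.7 ft: A R^(2/3) = 581.7 — too large.
Trying y = 6.15 ft: A R^(2/3) = 235.3 — too small.
Trying y = 8.43 ft: A R^(2/3) = 392.3 — close enough.

y_n = 8.43 ft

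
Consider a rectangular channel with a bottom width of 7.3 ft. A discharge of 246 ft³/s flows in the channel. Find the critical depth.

For a rectangular channel, critical depth y_c = (q²/g)^(1/3) where q = Q/b = 246/7.3 = 33.7 ft²/s.
So y_c = (33.7²/32.2)^(1/3) = 3.28 ft.

y_c = 3.28 ft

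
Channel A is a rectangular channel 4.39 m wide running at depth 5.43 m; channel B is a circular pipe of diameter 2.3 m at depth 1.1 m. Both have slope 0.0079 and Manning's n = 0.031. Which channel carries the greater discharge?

Channel A: Flow area A = b·y = 4.39 × 5.43 = 23.84 m². Wetted perimeter P = b + 2y = 4.39 + 2×5.43 = 15.25 m. Hydraulic radius R = A/P = 23.84/15.25 = 1.563 m. Q_A = (1/0.031)·23.84·1.563^(2/3)·√0.0079 = 92.05 m³/s.
Channel B: For a circular section of diameter D = 2.3 m at depth y = 1.1 m, the central angle is θ = 2 arccos(1 − 2y/D) = 3.055 rad. Then A = (D²/8)(θ − sin θ) = 1.962 m² and P = Dθ/2 = 3.513 m. Hydraulic radius R = A/P = 1.962/3.513 = 0.5586 m. Q_B = (1/0.031)·1.962·0.5586^(2/3)·√0.0079 = 3.817 m³/s.
Q_A = 92.05 m³/s vs Q_B = 3.817 m³/s, so channel A carries more.

channel A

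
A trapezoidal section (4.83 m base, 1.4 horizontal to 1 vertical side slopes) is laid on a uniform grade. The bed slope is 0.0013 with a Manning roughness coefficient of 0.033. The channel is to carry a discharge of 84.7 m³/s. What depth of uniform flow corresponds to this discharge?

Manning's equation rearranged: A R^(2/3) = nQ / (1·√S) = 0.033 × 84.7 / (√0.0013) = 77.52.
Trying y = 5.03 m: A R^(2/3) = 115.7 — high.
Trying y = 3.08 m: A R^(2/3) = 42.05 — low.
Trying y = 4.16 m: A R^(2/3) = 77.56 — ≈ 77.52.

y_n = 4.16 m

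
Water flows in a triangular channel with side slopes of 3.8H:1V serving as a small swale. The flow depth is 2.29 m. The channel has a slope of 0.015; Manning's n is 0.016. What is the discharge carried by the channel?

Q = 163 m³/s

For a triangular section with side slope z = 3.8: A = zy² = 3.8×2.29² = 19.93 m²; P = 2y√(1+z²) = 2×2.29×3.929 = 18 m.
Hydraulic radius R = A/P = 19.93/18 = 1.107 m.
Manning's equation: Q = (1/n) A R^(2/3) S^(1/2) = (1/0.016) × 19.93 × 1.107^(2/3) × 0.015^(1/2) = 163 m³/s.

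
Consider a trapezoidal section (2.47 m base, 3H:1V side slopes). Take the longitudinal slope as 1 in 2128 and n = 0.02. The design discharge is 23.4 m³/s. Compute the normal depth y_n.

Manning's equation rearranged: A R^(2/3) = nQ / (1·√S) = 0.02 × 23.4 / (√0.0004699) = 21.59.
At y = 1.78 m: A R^(2/3) = 14.02 — low.
At y = 2.63 m: A R^(2/3) = 34.52 — high.
At y = 2.15 m: A R^(2/3) = 21.58 — matches.

y_n = 2.15 m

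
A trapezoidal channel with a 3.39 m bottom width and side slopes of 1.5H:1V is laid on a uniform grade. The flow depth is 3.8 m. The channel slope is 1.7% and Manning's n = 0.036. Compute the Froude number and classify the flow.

supercritical

With bottom width b = 3.39 m and side slope z = 1.5: A = (b + zy)y = (3.39 + 1.5×3.8)×3.8 = 34.54 m²; P = b + 2y√(1+z²) = 3.39 + 2×3.8×1.803 = 17.09 m.
Hydraulic radius R = A/P = 34.54/17.09 = 2.021 m.
V = (1/n) R^(2/3) √S = (1/0.036) × 2.021^(2/3) × √0.017 = 5.789 m/s. Hydraulic depth D_h = A/T = 34.54/14.79 = 2.335 m.
Froude number Fr = V/√(g·D_h) = 5.789/√(9.81×2.335) = 1.21, which is greater than 1, so the flow is supercritical.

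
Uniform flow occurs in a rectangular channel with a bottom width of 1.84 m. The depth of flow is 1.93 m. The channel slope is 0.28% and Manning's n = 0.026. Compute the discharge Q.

Flow area A = b·y = 1.84 × 1.93 = 3.551 m². Wetted perimeter P = b + 2y = 1.84 + 2×1.93 = 5.7 m.
Hydraulic radius R = A/P = 3.551/5.7 = 0.623 m.
Manning's equation: Q = (1/n) A R^(2/3) S^(1/2) = (1/0.026) × 3.551 × 0.623^(2/3) × 0.0028^(1/2) = 5.27 m³/s.

Q = 5.27 m³/s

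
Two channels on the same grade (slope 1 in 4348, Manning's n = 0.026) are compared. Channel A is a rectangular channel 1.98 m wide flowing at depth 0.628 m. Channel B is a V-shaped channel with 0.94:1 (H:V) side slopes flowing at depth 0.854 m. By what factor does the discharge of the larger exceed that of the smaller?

2.18

Channel A: Flow area A = b·y = 1.98 × 0.628 = 1.243 m². Wetted perimeter P = b + 2y = 1.98 + 2×0.628 = 3.236 m. Hydraulic radius R = A/P = 1.243/3.236 = 0.3843 m. Q_A = (1/0.026)·1.243·0.3843^(2/3)·√0.00023 = 0.3833 m³/s.
Channel B: For a triangular section with side slope z = 0.94: A = zy² = 0.94×0.854² = 0.6856 m²; P = 2y√(1+z²) = 2×0.854×1.372 = 2.344 m. Hydraulic radius R = A/P = 0.6856/2.344 = 0.2925 m. Q_B = (1/0.026)·0.6856·0.2925^(2/3)·√0.00023 = 0.1762 m³/s.
The larger discharge is 0.3833 m³/s and the smaller is 0.1762 m³/s; the ratio is 2.18.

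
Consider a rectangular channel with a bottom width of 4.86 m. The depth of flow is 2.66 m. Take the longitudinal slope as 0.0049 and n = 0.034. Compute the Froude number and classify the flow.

subcritical

Flow area A = b·y = 4.86 × 2.66 = 12.93 m². Wetted perimeter P = b + 2y = 4.86 + 2×2.66 = 10.18 m.
Hydraulic radius R = A/P = 12.93/10.18 = 1.27 m.
V = (1/n) R^(2/3) √S = (1/0.034) × 1.27^(2/3) × √0.0049 = 2.414 m/s. Hydraulic depth D_h = A/T = 12.93/4.86 = 2.66 m.
Froude number Fr = V/√(g·D_h) = 2.414/√(9.81×2.66) = 0.473, which is less than 1, so the flow is subcritical.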